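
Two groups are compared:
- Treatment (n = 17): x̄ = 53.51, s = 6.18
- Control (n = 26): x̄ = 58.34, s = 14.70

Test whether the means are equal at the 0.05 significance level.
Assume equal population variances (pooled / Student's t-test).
Student's two-sample t-test (equal variances):
H₀: μ₁ = μ₂
H₁: μ₁ ≠ μ₂
df = n₁ + n₂ - 2 = 41
Pooled variance s_p² = [(n₁-1)s₁² + (n₂-1)s₂²] / (n₁ + n₂ - 2) = [(16)(6.18²) + (25)(14.70²)] / 41 = 146.6665
SE = √(s_p²(1/n₁ + 1/n₂)) = √(146.6665 × (1/17 + 1/26)) = 3.7774
t = (x̄₁ - x̄₂) / SE = (53.51 - 58.34) / 3.7774 = -4.83 / 3.7774 = -1.279
p-value = 0.2082

Since p-value > α = 0.05, we fail to reject H₀.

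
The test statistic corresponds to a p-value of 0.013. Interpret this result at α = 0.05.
Since p = 0.013 < α = 0.05, reject H₀.
There is sufficient evidence to reject the null hypothesis; the result is statistically significant at the 0.05 level.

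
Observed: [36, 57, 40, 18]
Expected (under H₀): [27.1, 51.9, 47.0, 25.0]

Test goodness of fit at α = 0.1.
Chi-square goodness of fit test:
H₀: observed counts match expected distribution
H₁: observed counts differ from expected distribution
df = k - 1 = 3
χ² = Σ(O - E)²/E
   = (36 - 27.1)²/27.1 + (57 - 51.9)²/51.9 + (40 - 47.0)²/47.0 + (18 - 25.0)²/25.0
   = 2.923 + 0.501 + 1.043 + 1.960
   = 6.43
p-value = 0.0926

Since p-value < α = 0.1, we reject H₀.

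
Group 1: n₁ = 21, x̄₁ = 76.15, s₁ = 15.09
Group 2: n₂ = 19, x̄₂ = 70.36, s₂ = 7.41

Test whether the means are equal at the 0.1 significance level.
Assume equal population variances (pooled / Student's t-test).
Student's two-sample t-test (equal variances):
H₀: μ₁ = μ₂
H₁: μ₁ ≠ μ₂
df = n₁ + n₂ - 2 = 38
Pooled variance s_p² = [(n₁-1)s₁² + (n₂-1)s₂²] / (n₁ + n₂ - 2) = [(20)(15.09²) + (18)(7.41²)] / 38 = 145.8555
SE = √(s_p²(1/n₁ + 1/n₂)) = √(145.8555 × (1/21 + 1/19)) = 3.8239
t = (x̄₁ - x̄₂) / SE = (76.15 - 70.36) / 3.8239 = 5.79 / 3.8239 = 1.514
p-value = 0.1383

Since p-value > α = 0.1, we fail to reject H₀.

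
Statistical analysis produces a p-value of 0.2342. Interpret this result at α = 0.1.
Since p = 0.2342 > α = 0.1, fail to reject H₀.
There is insufficient evidence to reject the null hypothesis; the result is not statistically significant at the 0.1 level.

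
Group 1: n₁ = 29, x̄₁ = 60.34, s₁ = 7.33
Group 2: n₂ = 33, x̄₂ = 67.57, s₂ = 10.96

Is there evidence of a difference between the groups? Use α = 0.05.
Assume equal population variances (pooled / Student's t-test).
Student's two-sample t-test (equal variances):
H₀: μ₁ = μ₂
H₁: μ₁ ≠ μ₂
df = n₁ + n₂ - 2 = 60
Pooled variance s_p² = [(n₁-1)s₁² + (n₂-1)s₂²] / (n₁ + n₂ - 2) = [(28)(7.33²) + (32)(10.96²)] / 60 = 89.1383
SE = √(s_p²(1/n₁ + 1/n₂)) = √(89.1383 × (1/29 + 1/33)) = 2.4031
t = (x̄₁ - x̄₂) / SE = (60.34 - 67.57) / 2.4031 = -7.23 / 2.4031 = -3.009
p-value = 0.0038

Since p-value < α = 0.05, we reject H₀.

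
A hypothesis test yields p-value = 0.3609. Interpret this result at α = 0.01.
Since p = 0.3609 > α = 0.01, fail to reject H₀.
There is insufficient evidence to reject the null hypothesis; the result is not statistically significant at the 0.01 level.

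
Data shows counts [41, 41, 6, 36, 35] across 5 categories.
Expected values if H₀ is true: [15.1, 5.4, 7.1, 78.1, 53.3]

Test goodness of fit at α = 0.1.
Chi-square goodness of fit test:
H₀: observed counts match expected distribution
H₁: observed counts differ from expected distribution
df = k - 1 = 4
χ² = Σ(O - E)²/E
   = (41 - 15.1)²/15.1 + (41 - 5.4)²/5.4 + (6 - 7.1)²/7.1 + (36 - 78.1)²/78.1 + (35 - 53.3)²/53.3
   = 44.425 + 234.696 + 0.170 + 22.694 + 6.283
   = 308.27
p-value < 0.0001

Since p-value < α = 0.1, we reject H₀.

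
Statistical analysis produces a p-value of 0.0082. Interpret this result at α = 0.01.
Since p = 0.0082 < α = 0.01, reject H₀.
There is sufficient evidence to reject the null hypothesis; the result is statistically significant at the 0.01 level.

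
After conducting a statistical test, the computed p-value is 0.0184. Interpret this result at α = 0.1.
Since p = 0.0184 < α = 0.1, reject H₀.
There is sufficient evidence to reject the null hypothesis; the result is statistically significant at the 0.1 level.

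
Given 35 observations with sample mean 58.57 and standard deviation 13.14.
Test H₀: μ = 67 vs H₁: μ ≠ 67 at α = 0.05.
One-sample t-test:
H₀: μ = 67
H₁: μ ≠ 67
df = n - 1 = 34
t = (x̄ - μ₀) / (s/√n) = (58.57 - 67) / (13.14/√35) = -3.795
p-value = 0.0006

Since p-value < α = 0.05, we reject H₀.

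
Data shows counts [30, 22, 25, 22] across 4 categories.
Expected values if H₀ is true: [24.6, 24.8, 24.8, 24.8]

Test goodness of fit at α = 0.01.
Chi-square goodness of fit test:
H₀: observed counts match expected distribution
H₁: observed counts differ from expected distribution
df = k - 1 = 3
χ² = Σ(O - E)²/E
   = (30 - 24.6)²/24.6 + (22 - 24.8)²/24.8 + (25 - 24.8)²/24.8 + (22 - 24.8)²/24.8
   = 1.185 + 0.316 + 0.002 + 0.316
   = 1.82
p-value = 0.6108

Since p-value > α = 0.01, we fail to reject H₀.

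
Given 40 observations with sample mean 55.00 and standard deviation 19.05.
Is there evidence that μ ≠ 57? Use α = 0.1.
One-sample t-test:
H₀: μ = 57
H₁: μ ≠ 57
df = n - 1 = 39
t = (x̄ - μ₀) / (s/√n) = (55.00 - 57) / (19.05/√40) = -0.664
p-value = 0.5106

Since p-value > α = 0.1, we fail to reject H₀.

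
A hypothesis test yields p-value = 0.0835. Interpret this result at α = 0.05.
Since p = 0.0835 > α = 0.05, fail to reject H₀.
There is insufficient evidence to reject the null hypothesis; the result is not statistically significant at the 0.05 level.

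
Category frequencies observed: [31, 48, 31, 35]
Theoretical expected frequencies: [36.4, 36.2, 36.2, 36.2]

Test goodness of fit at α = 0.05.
Chi-square goodness of fit test:
H₀: observed counts match expected distribution
H₁: observed counts differ from expected distribution
df = k - 1 = 3
χ² = Σ(O - E)²/E
   = (31 - 36.4)²/36.4 + (48 - 36.2)²/36.2 + (31 - 36.2)²/36.2 + (35 - 36.2)²/36.2
   = 0.801 + 3.846 + 0.747 + 0.040
   = 5.43
p-value = 0.1426

Since p-value > α = 0.05, we fail to reject H₀.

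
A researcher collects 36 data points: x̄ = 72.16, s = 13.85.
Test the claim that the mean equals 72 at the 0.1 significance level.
One-sample t-test:
H₀: μ = 72
H₁: μ ≠ 72
df = n - 1 = 35
t = (x̄ - μ₀) / (s/√n) = (72.16 - 72) / (13.85/√36) = 0.069
p-value = 0.9451

Since p-value > α = 0.1, we fail to reject H₀.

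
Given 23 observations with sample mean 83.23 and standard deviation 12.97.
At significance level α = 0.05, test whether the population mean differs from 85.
One-sample t-test:
H₀: μ = 85
H₁: μ ≠ 85
df = n - 1 = 22
t = (x̄ - μ₀) / (s/√n) = (83.23 - 85) / (12.97/√23) = -0.654
p-value = 0.5196

Since p-value > α = 0.05, we fail to reject H₀.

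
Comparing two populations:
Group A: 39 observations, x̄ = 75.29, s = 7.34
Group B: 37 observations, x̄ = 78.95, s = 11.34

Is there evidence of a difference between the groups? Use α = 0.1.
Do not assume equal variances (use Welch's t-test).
Welch's two-sample t-test:
H₀: μ₁ = μ₂
H₁: μ₁ ≠ μ₂
s₁²/n₁ = 7.34²/39 = 1.3814,  s₂²/n₂ = 11.34²/37 = 3.4756
SE = √(s₁²/n₁ + s₂²/n₂) = √(1.3814 + 3.4756) = 2.2039
df (Welch-Satterthwaite) = (s₁²/n₁ + s₂²/n₂)² / [(s₁²/n₁)²/(n₁-1) + (s₂²/n₂)²/(n₂-1)] ≈ 61.15
t = (x̄₁ - x̄₂) / SE = (75.29 - 78.95) / 2.2039 = -3.66 / 2.2039 = -1.661
p-value = 0.1019

Since p-value > α = 0.1, we fail to reject H₀.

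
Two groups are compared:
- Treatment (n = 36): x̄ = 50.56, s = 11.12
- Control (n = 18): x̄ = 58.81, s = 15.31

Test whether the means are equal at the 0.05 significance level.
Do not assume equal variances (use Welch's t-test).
Welch's two-sample t-test:
H₀: μ₁ = μ₂
H₁: μ₁ ≠ μ₂
s₁²/n₁ = 11.12²/36 = 3.4348,  s₂²/n₂ = 15.31²/18 = 13.0220
SE = √(s₁²/n₁ + s₂²/n₂) = √(3.4348 + 13.0220) = 4.0567
df (Welch-Satterthwaite) = (s₁²/n₁ + s₂²/n₂)² / [(s₁²/n₁)²/(n₁-1) + (s₂²/n₂)²/(n₂-1)] ≈ 26.26
t = (x̄₁ - x̄₂) / SE = (50.56 - 58.81) / 4.0567 = -8.25 / 4.0567 = -2.034
p-value = 0.0522

Since p-value > α = 0.05, we fail to reject H₀.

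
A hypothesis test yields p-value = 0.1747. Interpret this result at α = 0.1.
Since p = 0.1747 > α = 0.1, fail to reject H₀.
There is insufficient evidence to reject the null hypothesis; the result is not statistically significant at the 0.1 level.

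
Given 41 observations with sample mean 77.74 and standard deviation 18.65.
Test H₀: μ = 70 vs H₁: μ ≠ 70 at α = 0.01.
One-sample t-test:
H₀: μ = 70
H₁: μ ≠ 70
df = n - 1 = 40
t = (x̄ - μ₀) / (s/√n) = (77.74 - 70) / (18.65/√41) = 2.657
p-value = 0.0113

Since p-value > α = 0.01, we fail to reject H₀.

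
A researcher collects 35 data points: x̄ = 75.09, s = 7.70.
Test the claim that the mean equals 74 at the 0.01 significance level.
One-sample t-test:
H₀: μ = 74
H₁: μ ≠ 74
df = n - 1 = 34
t = (x̄ - μ₀) / (s/√n) = (75.09 - 74) / (7.70/√35) = 0.837
p-value = 0.4082

Since p-value > α = 0.01, we fail to reject H₀.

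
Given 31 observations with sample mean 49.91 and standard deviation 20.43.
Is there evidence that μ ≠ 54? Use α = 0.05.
One-sample t-test:
H₀: μ = 54
H₁: μ ≠ 54
df = n - 1 = 30
t = (x̄ - μ₀) / (s/√n) = (49.91 - 54) / (20.43/√31) = -1.115
p-value = 0.2739

Since p-value > α = 0.05, we fail to reject H₀.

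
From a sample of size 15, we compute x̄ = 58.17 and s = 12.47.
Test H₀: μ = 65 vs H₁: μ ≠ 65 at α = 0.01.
One-sample t-test:
H₀: μ = 65
H₁: μ ≠ 65
df = n - 1 = 14
t = (x̄ - μ₀) / (s/√n) = (58.17 - 65) / (12.47/√15) = -2.121
p-value = 0.0522

Since p-value > α = 0.01, we fail to reject H₀.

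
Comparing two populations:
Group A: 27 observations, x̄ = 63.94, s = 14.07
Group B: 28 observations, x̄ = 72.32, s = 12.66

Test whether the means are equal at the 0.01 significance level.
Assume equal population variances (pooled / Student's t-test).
Student's two-sample t-test (equal variances):
H₀: μ₁ = μ₂
H₁: μ₁ ≠ μ₂
df = n₁ + n₂ - 2 = 53
Pooled variance s_p² = [(n₁-1)s₁² + (n₂-1)s₂²] / (n₁ + n₂ - 2) = [(26)(14.07²) + (27)(12.66²)] / 53 = 178.7647
SE = √(s_p²(1/n₁ + 1/n₂)) = √(178.7647 × (1/27 + 1/28)) = 3.6063
t = (x̄₁ - x̄₂) / SE = (63.94 - 72.32) / 3.6063 = -8.38 / 3.6063 = -2.324
p-value = 0.0240

Since p-value > α = 0.01, we fail to reject H₀.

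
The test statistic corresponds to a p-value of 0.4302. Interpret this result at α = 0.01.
Since p = 0.4302 > α = 0.01, fail to reject H₀.
There is insufficient evidence to reject the null hypothesis; the result is not statistically significant at the 0.01 level.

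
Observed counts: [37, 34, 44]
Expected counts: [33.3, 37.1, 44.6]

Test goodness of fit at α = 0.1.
Chi-square goodness of fit test:
H₀: observed counts match expected distribution
H₁: observed counts differ from expected distribution
df = k - 1 = 2
χ² = Σ(O - E)²/E
   = (37 - 33.3)²/33.3 + (34 - 37.1)²/37.1 + (44 - 44.6)²/44.6
   = 0.411 + 0.259 + 0.008
   = 0.68
p-value = 0.7124

Since p-value > α = 0.1, we fail to reject H₀.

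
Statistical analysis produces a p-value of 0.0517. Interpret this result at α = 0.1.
Since p = 0.0517 < α = 0.1, reject H₀.
There is sufficient evidence to reject the null hypothesis; the result is statistically significant at the 0.1 level.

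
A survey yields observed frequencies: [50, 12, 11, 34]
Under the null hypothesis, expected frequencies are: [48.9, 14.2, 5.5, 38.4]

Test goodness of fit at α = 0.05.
Chi-square goodness of fit test:
H₀: observed counts match expected distribution
H₁: observed counts differ from expected distribution
df = k - 1 = 3
χ² = Σ(O - E)²/E
   = (50 - 48.9)²/48.9 + (12 - 14.2)²/14.2 + (11 - 5.5)²/5.5 + (34 - 38.4)²/38.4
   = 0.025 + 0.341 + 5.500 + 0.504
   = 6.37
p-value = 0.0949

Since p-value > α = 0.05, we fail to reject H₀.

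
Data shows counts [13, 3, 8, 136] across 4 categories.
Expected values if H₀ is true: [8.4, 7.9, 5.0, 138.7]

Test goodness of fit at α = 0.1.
Chi-square goodness of fit test:
H₀: observed counts match expected distribution
H₁: observed counts differ from expected distribution
df = k - 1 = 3
χ² = Σ(O - E)²/E
   = (13 - 8.4)²/8.4 + (3 - 7.9)²/7.9 + (8 - 5.0)²/5.0 + (136 - 138.7)²/138.7
   = 2.519 + 3.039 + 1.800 + 0.053
   = 7.41
p-value = 0.0599

Since p-value < α = 0.1, we reject H₀.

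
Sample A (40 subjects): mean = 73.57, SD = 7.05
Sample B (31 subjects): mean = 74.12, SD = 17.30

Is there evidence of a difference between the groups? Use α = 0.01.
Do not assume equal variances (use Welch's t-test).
Welch's two-sample t-test:
H₀: μ₁ = μ₂
H₁: μ₁ ≠ μ₂
s₁²/n₁ = 7.05²/40 = 1.2426,  s₂²/n₂ = 17.30²/31 = 9.6545
SE = √(s₁²/n₁ + s₂²/n₂) = √(1.2426 + 9.6545) = 3.3011
df (Welch-Satterthwaite) = (s₁²/n₁ + s₂²/n₂)² / [(s₁²/n₁)²/(n₁-1) + (s₂²/n₂)²/(n₂-1)] ≈ 37.74
t = (x̄₁ - x̄₂) / SE = (73.57 - 74.12) / 3.3011 = -0.55 / 3.3011 = -0.167
p-value = 0.8686

Since p-value > α = 0.01, we fail to reject H₀.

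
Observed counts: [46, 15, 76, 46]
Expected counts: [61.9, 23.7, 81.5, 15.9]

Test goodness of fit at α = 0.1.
Chi-square goodness of fit test:
H₀: observed counts match expected distribution
H₁: observed counts differ from expected distribution
df = k - 1 = 3
χ² = Σ(O - E)²/E
   = (46 - 61.9)²/61.9 + (15 - 23.7)²/23.7 + (76 - 81.5)²/81.5 + (46 - 15.9)²/15.9
   = 4.084 + 3.194 + 0.371 + 56.982
   = 64.63
p-value < 0.0001

Since p-value < α = 0.1, we reject H₀.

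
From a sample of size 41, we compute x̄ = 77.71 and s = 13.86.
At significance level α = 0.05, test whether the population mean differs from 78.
One-sample t-test:
H₀: μ = 78
H₁: μ ≠ 78
df = n - 1 = 40
t = (x̄ - μ₀) / (s/√n) = (77.71 - 78) / (13.86/√41) = -0.134
p-value = 0.8941

Since p-value > α = 0.05, we fail to reject H₀.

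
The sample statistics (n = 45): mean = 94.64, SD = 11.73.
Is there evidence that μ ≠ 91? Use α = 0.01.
One-sample t-test:
H₀: μ = 91
H₁: μ ≠ 91
df = n - 1 = 44
t = (x̄ - μ₀) / (s/√n) = (94.64 - 91) / (11.73/√45) = 2.082
p-value = 0.0432

Since p-value > α = 0.01, we fail to reject H₀.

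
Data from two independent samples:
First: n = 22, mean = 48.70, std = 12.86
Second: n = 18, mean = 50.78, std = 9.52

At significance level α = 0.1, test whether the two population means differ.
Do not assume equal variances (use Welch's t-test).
Welch's two-sample t-test:
H₀: μ₁ = μ₂
H₁: μ₁ ≠ μ₂
s₁²/n₁ = 12.86²/22 = 7.5173,  s₂²/n₂ = 9.52²/18 = 5.0350
SE = √(s₁²/n₁ + s₂²/n₂) = √(7.5173 + 5.0350) = 3.5429
df (Welch-Satterthwaite) = (s₁²/n₁ + s₂²/n₂)² / [(s₁²/n₁)²/(n₁-1) + (s₂²/n₂)²/(n₂-1)] ≈ 37.67
t = (x̄₁ - x̄₂) / SE = (48.70 - 50.78) / 3.5429 = -2.08 / 3.5429 = -0.587
p-value = 0.5606

Since p-value > α = 0.1, we fail to reject H₀.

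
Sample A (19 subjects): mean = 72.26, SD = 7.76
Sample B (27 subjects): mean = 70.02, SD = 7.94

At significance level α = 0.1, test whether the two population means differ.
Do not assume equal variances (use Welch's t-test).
Welch's two-sample t-test:
H₀: μ₁ = μ₂
H₁: μ₁ ≠ μ₂
s₁²/n₁ = 7.76²/19 = 3.1693,  s₂²/n₂ = 7.94²/27 = 2.3349
SE = √(s₁²/n₁ + s₂²/n₂) = √(3.1693 + 2.3349) = 2.3461
df (Welch-Satterthwaite) = (s₁²/n₁ + s₂²/n₂)² / [(s₁²/n₁)²/(n₁-1) + (s₂²/n₂)²/(n₂-1)] ≈ 39.46
t = (x̄₁ - x̄₂) / SE = (72.26 - 70.02) / 2.3461 = 2.24 / 2.3461 = 0.955
p-value = 0.3455

Since p-value > α = 0.1, we fail to reject H₀.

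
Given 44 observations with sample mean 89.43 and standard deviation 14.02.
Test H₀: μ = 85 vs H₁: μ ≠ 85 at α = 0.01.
One-sample t-test:
H₀: μ = 85
H₁: μ ≠ 85
df = n - 1 = 43
t = (x̄ - μ₀) / (s/√n) = (89.43 - 85) / (14.02/√44) = 2.096
p-value = 0.0420

Since p-value > α = 0.01, we fail to reject H₀.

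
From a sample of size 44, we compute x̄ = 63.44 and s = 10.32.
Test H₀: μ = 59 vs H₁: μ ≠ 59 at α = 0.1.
One-sample t-test:
H₀: μ = 59
H₁: μ ≠ 59
df = n - 1 = 43
t = (x̄ - μ₀) / (s/√n) = (63.44 - 59) / (10.32/√44) = 2.854
p-value = 0.0066

Since p-value < α = 0.1, we reject H₀.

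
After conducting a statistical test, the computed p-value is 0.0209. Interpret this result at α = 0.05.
Since p = 0.0209 < α = 0.05, reject H₀.
There is sufficient evidence to reject the null hypothesis; the result is statistically significant at the 0.05 level.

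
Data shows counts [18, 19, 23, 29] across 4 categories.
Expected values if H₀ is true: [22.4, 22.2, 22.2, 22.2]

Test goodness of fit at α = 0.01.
Chi-square goodness of fit test:
H₀: observed counts match expected distribution
H₁: observed counts differ from expected distribution
df = k - 1 = 3
χ² = Σ(O - E)²/E
   = (18 - 22.4)²/22.4 + (19 - 22.2)²/22.2 + (23 - 22.2)²/22.2 + (29 - 22.2)²/22.2
   = 0.864 + 0.461 + 0.029 + 2.083
   = 3.44
p-value = 0.3290

Since p-value > α = 0.01, we fail to reject H₀.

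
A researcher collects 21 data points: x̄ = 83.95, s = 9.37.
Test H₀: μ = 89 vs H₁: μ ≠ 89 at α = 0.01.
One-sample t-test:
H₀: μ = 89
H₁: μ ≠ 89
df = n - 1 = 20
t = (x̄ - μ₀) / (s/√n) = (83.95 - 89) / (9.37/√21) = -2.470
p-value = 0.0226

Since p-value > α = 0.01, we fail to reject H₀.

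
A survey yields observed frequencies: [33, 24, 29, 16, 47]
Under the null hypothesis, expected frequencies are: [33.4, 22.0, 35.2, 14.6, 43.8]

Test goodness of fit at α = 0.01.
Chi-square goodness of fit test:
H₀: observed counts match expected distribution
H₁: observed counts differ from expected distribution
df = k - 1 = 4
χ² = Σ(O - E)²/E
   = (33 - 33.4)²/33.4 + (24 - 22.0)²/22.0 + (29 - 35.2)²/35.2 + (16 - 14.6)²/14.6 + (47 - 43.8)²/43.8
   = 0.005 + 0.182 + 1.092 + 0.134 + 0.234
   = 1.65
p-value = 0.8004

Since p-value > α = 0.01, we fail to reject H₀.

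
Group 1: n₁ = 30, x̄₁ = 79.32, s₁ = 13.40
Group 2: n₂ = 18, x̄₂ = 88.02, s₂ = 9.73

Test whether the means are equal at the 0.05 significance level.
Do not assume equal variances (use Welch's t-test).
Welch's two-sample t-test:
H₀: μ₁ = μ₂
H₁: μ₁ ≠ μ₂
s₁²/n₁ = 13.40²/30 = 5.9853,  s₂²/n₂ = 9.73²/18 = 5.2596
SE = √(s₁²/n₁ + s₂²/n₂) = √(5.9853 + 5.2596) = 3.3533
df (Welch-Satterthwaite) = (s₁²/n₁ + s₂²/n₂)² / [(s₁²/n₁)²/(n₁-1) + (s₂²/n₂)²/(n₂-1)] ≈ 44.17
t = (x̄₁ - x̄₂) / SE = (79.32 - 88.02) / 3.3533 = -8.70 / 3.3533 = -2.594
p-value = 0.0128

Since p-value < α = 0.05, we reject H₀.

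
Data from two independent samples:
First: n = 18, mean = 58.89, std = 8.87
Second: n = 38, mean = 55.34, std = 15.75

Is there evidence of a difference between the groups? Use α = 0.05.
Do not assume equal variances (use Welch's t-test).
Welch's two-sample t-test:
H₀: μ₁ = μ₂
H₁: μ₁ ≠ μ₂
s₁²/n₁ = 8.87²/18 = 4.3709,  s₂²/n₂ = 15.75²/38 = 6.5280
SE = √(s₁²/n₁ + s₂²/n₂) = √(4.3709 + 6.5280) = 3.3013
df (Welch-Satterthwaite) = (s₁²/n₁ + s₂²/n₂)² / [(s₁²/n₁)²/(n₁-1) + (s₂²/n₂)²/(n₂-1)] ≈ 52.20
t = (x̄₁ - x̄₂) / SE = (58.89 - 55.34) / 3.3013 = 3.55 / 3.3013 = 1.075
p-value = 0.2872

Since p-value > α = 0.05, we fail to reject H₀.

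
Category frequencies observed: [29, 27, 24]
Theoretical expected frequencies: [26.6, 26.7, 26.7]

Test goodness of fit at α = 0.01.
Chi-square goodness of fit test:
H₀: observed counts match expected distribution
H₁: observed counts differ from expected distribution
df = k - 1 = 2
χ² = Σ(O - E)²/E
   = (29 - 26.6)²/26.6 + (27 - 26.7)²/26.7 + (24 - 26.7)²/26.7
   = 0.217 + 0.003 + 0.273
   = 0.49
p-value = 0.7816

Since p-value > α = 0.01, we fail to reject H₀.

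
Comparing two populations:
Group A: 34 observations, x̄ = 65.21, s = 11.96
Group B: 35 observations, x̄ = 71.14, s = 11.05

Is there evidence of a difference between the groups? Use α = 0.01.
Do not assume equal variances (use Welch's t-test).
Welch's two-sample t-test:
H₀: μ₁ = μ₂
H₁: μ₁ ≠ μ₂
s₁²/n₁ = 11.96²/34 = 4.2071,  s₂²/n₂ = 11.05²/35 = 3.4886
SE = √(s₁²/n₁ + s₂²/n₂) = √(4.2071 + 3.4886) = 2.7741
df (Welch-Satterthwaite) = (s₁²/n₁ + s₂²/n₂)² / [(s₁²/n₁)²/(n₁-1) + (s₂²/n₂)²/(n₂-1)] ≈ 66.22
t = (x̄₁ - x̄₂) / SE = (65.21 - 71.14) / 2.7741 = -5.93 / 2.7741 = -2.138
p-value = 0.0362

Since p-value > α = 0.01, we fail to reject H₀.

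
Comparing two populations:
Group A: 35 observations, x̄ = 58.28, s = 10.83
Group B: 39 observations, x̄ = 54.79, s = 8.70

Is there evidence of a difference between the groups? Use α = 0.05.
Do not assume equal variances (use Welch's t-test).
Welch's two-sample t-test:
H₀: μ₁ = μ₂
H₁: μ₁ ≠ μ₂
s₁²/n₁ = 10.83²/35 = 3.3511,  s₂²/n₂ = 8.70²/39 = 1.9408
SE = √(s₁²/n₁ + s₂²/n₂) = √(3.3511 + 1.9408) = 2.3004
df (Welch-Satterthwaite) = (s₁²/n₁ + s₂²/n₂)² / [(s₁²/n₁)²/(n₁-1) + (s₂²/n₂)²/(n₂-1)] ≈ 65.21
t = (x̄₁ - x̄₂) / SE = (58.28 - 54.79) / 2.3004 = 3.49 / 2.3004 = 1.517
p-value = 0.1341

Since p-value > α = 0.05, we fail to reject H₀.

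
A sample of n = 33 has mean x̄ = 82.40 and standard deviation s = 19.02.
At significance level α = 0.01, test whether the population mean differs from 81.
One-sample t-test:
H₀: μ = 81
H₁: μ ≠ 81
df = n - 1 = 32
t = (x̄ - μ₀) / (s/√n) = (82.40 - 81) / (19.02/√33) = 0.423
p-value = 0.6752

Since p-value > α = 0.01, we fail to reject H₀.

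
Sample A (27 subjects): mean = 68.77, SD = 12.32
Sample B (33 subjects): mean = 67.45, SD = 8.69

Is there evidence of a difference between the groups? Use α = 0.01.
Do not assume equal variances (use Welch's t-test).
Welch's two-sample t-test:
H₀: μ₁ = μ₂
H₁: μ₁ ≠ μ₂
s₁²/n₁ = 12.32²/27 = 5.6216,  s₂²/n₂ = 8.69²/33 = 2.2884
SE = √(s₁²/n₁ + s₂²/n₂) = √(5.6216 + 2.2884) = 2.8125
df (Welch-Satterthwaite) = (s₁²/n₁ + s₂²/n₂)² / [(s₁²/n₁)²/(n₁-1) + (s₂²/n₂)²/(n₂-1)] ≈ 45.37
t = (x̄₁ - x̄₂) / SE = (68.77 - 67.45) / 2.8125 = 1.32 / 2.8125 = 0.469
p-value = 0.6411

Since p-value > α = 0.01, we fail to reject H₀.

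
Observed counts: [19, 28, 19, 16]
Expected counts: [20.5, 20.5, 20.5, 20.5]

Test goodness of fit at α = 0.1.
Chi-square goodness of fit test:
H₀: observed counts match expected distribution
H₁: observed counts differ from expected distribution
df = k - 1 = 3
χ² = Σ(O - E)²/E
   = (19 - 20.5)²/20.5 + (28 - 20.5)²/20.5 + (19 - 20.5)²/20.5 + (16 - 20.5)²/20.5
   = 0.110 + 2.744 + 0.110 + 0.988
   = 3.95
p-value = 0.2668

Since p-value > α = 0.1, we fail to reject H₀.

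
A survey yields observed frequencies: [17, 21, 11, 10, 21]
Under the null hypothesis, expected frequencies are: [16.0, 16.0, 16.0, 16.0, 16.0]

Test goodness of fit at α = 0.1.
Chi-square goodness of fit test:
H₀: observed counts match expected distribution
H₁: observed counts differ from expected distribution
df = k - 1 = 4
χ² = Σ(O - E)²/E
   = (17 - 16.0)²/16.0 + (21 - 16.0)²/16.0 + (11 - 16.0)²/16.0 + (10 - 16.0)²/16.0 + (21 - 16.0)²/16.0
   = 0.062 + 1.562 + 1.562 + 2.250 + 1.562
   = 7.00
p-value = 0.1359

Since p-value > α = 0.1, we fail to reject H₀.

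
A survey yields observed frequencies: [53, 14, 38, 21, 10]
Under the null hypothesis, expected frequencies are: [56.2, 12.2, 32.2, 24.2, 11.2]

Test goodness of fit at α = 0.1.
Chi-square goodness of fit test:
H₀: observed counts match expected distribution
H₁: observed counts differ from expected distribution
df = k - 1 = 4
χ² = Σ(O - E)²/E
   = (53 - 56.2)²/56.2 + (14 - 12.2)²/12.2 + (38 - 32.2)²/32.2 + (21 - 24.2)²/24.2 + (10 - 11.2)²/11.2
   = 0.182 + 0.266 + 1.045 + 0.423 + 0.129
   = 2.04
p-value = 0.7276

Since p-value > α = 0.1, we fail to reject H₀.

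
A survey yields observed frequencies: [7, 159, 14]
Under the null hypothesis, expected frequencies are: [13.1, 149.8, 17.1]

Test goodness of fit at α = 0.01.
Chi-square goodness of fit test:
H₀: observed counts match expected distribution
H₁: observed counts differ from expected distribution
df = k - 1 = 2
χ² = Σ(O - E)²/E
   = (7 - 13.1)²/13.1 + (159 - 149.8)²/149.8 + (14 - 17.1)²/17.1
   = 2.840 + 0.565 + 0.562
   = 3.97
p-value = 0.1376

Since p-value > α = 0.01, we fail to reject H₀.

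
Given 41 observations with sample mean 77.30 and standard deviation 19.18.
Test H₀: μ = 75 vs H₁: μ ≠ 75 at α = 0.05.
One-sample t-test:
H₀: μ = 75
H₁: μ ≠ 75
df = n - 1 = 40
t = (x̄ - μ₀) / (s/√n) = (77.30 - 75) / (19.18/√41) = 0.768
p-value = 0.4471

Since p-value > α = 0.05, we fail to reject H₀.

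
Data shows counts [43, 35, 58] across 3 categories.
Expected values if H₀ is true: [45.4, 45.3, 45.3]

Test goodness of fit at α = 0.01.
Chi-square goodness of fit test:
H₀: observed counts match expected distribution
H₁: observed counts differ from expected distribution
df = k - 1 = 2
χ² = Σ(O - E)²/E
   = (43 - 45.4)²/45.4 + (35 - 45.3)²/45.3 + (58 - 45.3)²/45.3
   = 0.127 + 2.342 + 3.560
   = 6.03
p-value = 0.0491

Since p-value > α = 0.01, we fail to reject H₀.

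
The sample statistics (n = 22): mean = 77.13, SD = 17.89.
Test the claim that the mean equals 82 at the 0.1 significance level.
One-sample t-test:
H₀: μ = 82
H₁: μ ≠ 82
df = n - 1 = 21
t = (x̄ - μ₀) / (s/√n) = (77.13 - 82) / (17.89/√22) = -1.277
p-value = 0.2156

Since p-value > α = 0.1, we fail to reject H₀.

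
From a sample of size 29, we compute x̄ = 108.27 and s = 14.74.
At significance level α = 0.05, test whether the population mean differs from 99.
One-sample t-test:
H₀: μ = 99
H₁: μ ≠ 99
df = n - 1 = 28
t = (x̄ - μ₀) / (s/√n) = (108.27 - 99) / (14.74/√29) = 3.387
p-value = 0.0021

Since p-value < α = 0.05, we reject H₀.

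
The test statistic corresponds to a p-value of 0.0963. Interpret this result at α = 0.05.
Since p = 0.0963 > α = 0.05, fail to reject H₀.
There is insufficient evidence to reject the null hypothesis; the result is not statistically significant at the 0.05 level.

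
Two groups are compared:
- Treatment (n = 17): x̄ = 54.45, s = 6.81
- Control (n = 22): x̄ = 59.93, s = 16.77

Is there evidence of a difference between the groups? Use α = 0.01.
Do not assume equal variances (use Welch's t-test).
Welch's two-sample t-test:
H₀: μ₁ = μ₂
H₁: μ₁ ≠ μ₂
s₁²/n₁ = 6.81²/17 = 2.7280,  s₂²/n₂ = 16.77²/22 = 12.7833
SE = √(s₁²/n₁ + s₂²/n₂) = √(2.7280 + 12.7833) = 3.9384
df (Welch-Satterthwaite) = (s₁²/n₁ + s₂²/n₂)² / [(s₁²/n₁)²/(n₁-1) + (s₂²/n₂)²/(n₂-1)] ≈ 29.18
t = (x̄₁ - x̄₂) / SE = (54.45 - 59.93) / 3.9384 = -5.48 / 3.9384 = -1.391
p-value = 0.1746

Since p-value > α = 0.01, we fail to reject H₀.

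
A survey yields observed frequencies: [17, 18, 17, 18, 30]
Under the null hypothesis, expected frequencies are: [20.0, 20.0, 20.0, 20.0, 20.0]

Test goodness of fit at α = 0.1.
Chi-square goodness of fit test:
H₀: observed counts match expected distribution
H₁: observed counts differ from expected distribution
df = k - 1 = 4
χ² = Σ(O - E)²/E
   = (17 - 20.0)²/20.0 + (18 - 20.0)²/20.0 + (17 - 20.0)²/20.0 + (18 - 20.0)²/20.0 + (30 - 20.0)²/20.0
   = 0.450 + 0.200 + 0.450 + 0.200 + 5.000
   = 6.30
p-value = 0.1778

Since p-value > α = 0.1, we fail to reject H₀.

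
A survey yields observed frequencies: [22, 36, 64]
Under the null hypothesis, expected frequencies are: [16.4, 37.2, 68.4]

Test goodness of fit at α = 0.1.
Chi-square goodness of fit test:
H₀: observed counts match expected distribution
H₁: observed counts differ from expected distribution
df = k - 1 = 2
χ² = Σ(O - E)²/E
   = (22 - 16.4)²/16.4 + (36 - 37.2)²/37.2 + (64 - 68.4)²/68.4
   = 1.912 + 0.039 + 0.283
   = 2.23
p-value = 0.3273

Since p-value > α = 0.1, we fail to reject H₀.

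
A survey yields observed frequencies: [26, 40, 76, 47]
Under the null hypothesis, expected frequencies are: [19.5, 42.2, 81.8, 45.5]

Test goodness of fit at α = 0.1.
Chi-square goodness of fit test:
H₀: observed counts match expected distribution
H₁: observed counts differ from expected distribution
df = k - 1 = 3
χ² = Σ(O - E)²/E
   = (26 - 19.5)²/19.5 + (40 - 42.2)²/42.2 + (76 - 81.8)²/81.8 + (47 - 45.5)²/45.5
   = 2.167 + 0.115 + 0.411 + 0.049
   = 2.74
p-value = 0.4331

Since p-value > α = 0.1, we fail to reject H₀.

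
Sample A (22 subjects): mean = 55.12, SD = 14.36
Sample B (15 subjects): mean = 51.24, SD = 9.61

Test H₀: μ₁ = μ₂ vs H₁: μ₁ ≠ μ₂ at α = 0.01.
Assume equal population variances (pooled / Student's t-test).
Student's two-sample t-test (equal variances):
H₀: μ₁ = μ₂
H₁: μ₁ ≠ μ₂
df = n₁ + n₂ - 2 = 35
Pooled variance s_p² = [(n₁-1)s₁² + (n₂-1)s₂²] / (n₁ + n₂ - 2) = [(21)(14.36²) + (14)(9.61²)] / 35 = 160.6666
SE = √(s_p²(1/n₁ + 1/n₂)) = √(160.6666 × (1/22 + 1/15)) = 4.2443
t = (x̄₁ - x̄₂) / SE = (55.12 - 51.24) / 4.2443 = 3.88 / 4.2443 = 0.914
p-value = 0.3669

Since p-value > α = 0.01, we fail to reject H₀.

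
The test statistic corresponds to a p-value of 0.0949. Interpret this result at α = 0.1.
Since p = 0.0949 < α = 0.1, reject H₀.
There is sufficient evidence to reject the null hypothesis; the result is statistically significant at the 0.1 level.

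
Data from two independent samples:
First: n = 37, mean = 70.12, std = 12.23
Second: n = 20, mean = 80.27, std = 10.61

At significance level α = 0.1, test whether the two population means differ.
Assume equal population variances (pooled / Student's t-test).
Student's two-sample t-test (equal variances):
H₀: μ₁ = μ₂
H₁: μ₁ ≠ μ₂
df = n₁ + n₂ - 2 = 55
Pooled variance s_p² = [(n₁-1)s₁² + (n₂-1)s₂²] / (n₁ + n₂ - 2) = [(36)(12.23²) + (19)(10.61²)] / 55 = 136.7908
SE = √(s_p²(1/n₁ + 1/n₂)) = √(136.7908 × (1/37 + 1/20)) = 3.2460
t = (x̄₁ - x̄₂) / SE = (70.12 - 80.27) / 3.2460 = -10.15 / 3.2460 = -3.127
p-value = 0.0028

Since p-value < α = 0.1, we reject H₀.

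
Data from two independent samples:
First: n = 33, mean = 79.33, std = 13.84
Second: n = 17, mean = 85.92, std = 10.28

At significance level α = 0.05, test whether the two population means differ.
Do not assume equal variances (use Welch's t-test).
Welch's two-sample t-test:
H₀: μ₁ = μ₂
H₁: μ₁ ≠ μ₂
s₁²/n₁ = 13.84²/33 = 5.8044,  s₂²/n₂ = 10.28²/17 = 6.2164
SE = √(s₁²/n₁ + s₂²/n₂) = √(5.8044 + 6.2164) = 3.4671
df (Welch-Satterthwaite) = (s₁²/n₁ + s₂²/n₂)² / [(s₁²/n₁)²/(n₁-1) + (s₂²/n₂)²/(n₂-1)] ≈ 41.67
t = (x̄₁ - x̄₂) / SE = (79.33 - 85.92) / 3.4671 = -6.59 / 3.4671 = -1.901
p-value = 0.0643

Since p-value > α = 0.05, we fail to reject H₀.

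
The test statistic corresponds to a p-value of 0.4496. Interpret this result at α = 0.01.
Since p = 0.4496 > α = 0.01, fail to reject H₀.
There is insufficient evidence to reject the null hypothesis; the result is not statistically significant at the 0.01 level.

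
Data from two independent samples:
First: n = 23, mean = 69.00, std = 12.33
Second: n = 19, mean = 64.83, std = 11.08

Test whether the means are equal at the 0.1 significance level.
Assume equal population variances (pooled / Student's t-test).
Student's two-sample t-test (equal variances):
H₀: μ₁ = μ₂
H₁: μ₁ ≠ μ₂
df = n₁ + n₂ - 2 = 40
Pooled variance s_p² = [(n₁-1)s₁² + (n₂-1)s₂²] / (n₁ + n₂ - 2) = [(22)(12.33²) + (18)(11.08²)] / 40 = 138.8608
SE = √(s_p²(1/n₁ + 1/n₂)) = √(138.8608 × (1/23 + 1/19)) = 3.6532
t = (x̄₁ - x̄₂) / SE = (69.00 - 64.83) / 3.6532 = 4.17 / 3.6532 = 1.141
p-value = 0.2605

Since p-value > α = 0.1, we fail to reject H₀.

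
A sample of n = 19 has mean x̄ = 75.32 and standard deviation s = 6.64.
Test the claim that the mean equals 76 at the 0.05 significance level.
One-sample t-test:
H₀: μ = 76
H₁: μ ≠ 76
df = n - 1 = 18
t = (x̄ - μ₀) / (s/√n) = (75.32 - 76) / (6.64/√19) = -0.446
p-value = 0.6606

Since p-value > α = 0.05, we fail to reject H₀.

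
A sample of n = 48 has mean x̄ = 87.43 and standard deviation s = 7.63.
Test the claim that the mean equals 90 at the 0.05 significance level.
One-sample t-test:
H₀: μ = 90
H₁: μ ≠ 90
df = n - 1 = 47
t = (x̄ - μ₀) / (s/√n) = (87.43 - 90) / (7.63/√48) = -2.334
p-value = 0.0239

Since p-value < α = 0.05, we reject H₀.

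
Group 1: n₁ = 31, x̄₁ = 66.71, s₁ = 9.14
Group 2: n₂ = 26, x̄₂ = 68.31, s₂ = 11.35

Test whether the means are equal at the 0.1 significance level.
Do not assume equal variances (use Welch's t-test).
Welch's two-sample t-test:
H₀: μ₁ = μ₂
H₁: μ₁ ≠ μ₂
s₁²/n₁ = 9.14²/31 = 2.6948,  s₂²/n₂ = 11.35²/26 = 4.9547
SE = √(s₁²/n₁ + s₂²/n₂) = √(2.6948 + 4.9547) = 2.7658
df (Welch-Satterthwaite) = (s₁²/n₁ + s₂²/n₂)² / [(s₁²/n₁)²/(n₁-1) + (s₂²/n₂)²/(n₂-1)] ≈ 47.81
t = (x̄₁ - x̄₂) / SE = (66.71 - 68.31) / 2.7658 = -1.60 / 2.7658 = -0.578
p-value = 0.5656

Since p-value > α = 0.1, we fail to reject H₀.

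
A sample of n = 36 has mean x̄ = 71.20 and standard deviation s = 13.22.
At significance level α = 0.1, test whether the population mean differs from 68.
One-sample t-test:
H₀: μ = 68
H₁: μ ≠ 68
df = n - 1 = 35
t = (x̄ - μ₀) / (s/√n) = (71.20 - 68) / (13.22/√36) = 1.452
p-value = 0.1553

Since p-value > α = 0.1, we fail to reject H₀.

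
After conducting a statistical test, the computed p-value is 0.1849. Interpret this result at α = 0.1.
Since p = 0.1849 > α = 0.1, fail to reject H₀.
There is insufficient evidence to reject the null hypothesis; the result is not statistically significant at the 0.1 level.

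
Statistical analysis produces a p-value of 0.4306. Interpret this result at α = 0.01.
Since p = 0.4306 > α = 0.01, fail to reject H₀.
There is insufficient evidence to reject the null hypothesis; the result is not statistically significant at the 0.01 level.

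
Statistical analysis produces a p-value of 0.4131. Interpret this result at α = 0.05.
Since p = 0.4131 > α = 0.05, fail to reject H₀.
There is insufficient evidence to reject the null hypothesis; the result is not statistically significant at the 0.05 level.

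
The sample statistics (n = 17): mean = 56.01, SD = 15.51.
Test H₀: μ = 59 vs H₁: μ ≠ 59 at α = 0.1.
One-sample t-test:
H₀: μ = 59
H₁: μ ≠ 59
df = n - 1 = 16
t = (x̄ - μ₀) / (s/√n) = (56.01 - 59) / (15.51/√17) = -0.795
p-value = 0.4383

Since p-value > α = 0.1, we fail to reject H₀.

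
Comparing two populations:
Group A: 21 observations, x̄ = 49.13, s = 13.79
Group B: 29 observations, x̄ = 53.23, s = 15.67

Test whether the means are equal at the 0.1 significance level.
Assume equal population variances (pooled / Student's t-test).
Student's two-sample t-test (equal variances):
H₀: μ₁ = μ₂
H₁: μ₁ ≠ μ₂
df = n₁ + n₂ - 2 = 48
Pooled variance s_p² = [(n₁-1)s₁² + (n₂-1)s₂²] / (n₁ + n₂ - 2) = [(20)(13.79²) + (28)(15.67²)] / 48 = 222.4719
SE = √(s_p²(1/n₁ + 1/n₂)) = √(222.4719 × (1/21 + 1/29)) = 4.2738
t = (x̄₁ - x̄₂) / SE = (49.13 - 53.23) / 4.2738 = -4.10 / 4.2738 = -0.959
p-value = 0.3422

Since p-value > α = 0.1, we fail to reject H₀.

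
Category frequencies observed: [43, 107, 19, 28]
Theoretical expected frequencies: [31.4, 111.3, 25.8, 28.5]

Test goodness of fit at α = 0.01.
Chi-square goodness of fit test:
H₀: observed counts match expected distribution
H₁: observed counts differ from expected distribution
df = k - 1 = 3
χ² = Σ(O - E)²/E
   = (43 - 31.4)²/31.4 + (107 - 111.3)²/111.3 + (19 - 25.8)²/25.8 + (28 - 28.5)²/28.5
   = 4.285 + 0.166 + 1.792 + 0.009
   = 6.25
p-value = 0.1000

Since p-value > α = 0.01, we fail to reject H₀.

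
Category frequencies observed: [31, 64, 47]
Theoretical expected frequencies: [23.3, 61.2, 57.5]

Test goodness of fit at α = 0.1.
Chi-square goodness of fit test:
H₀: observed counts match expected distribution
H₁: observed counts differ from expected distribution
df = k - 1 = 2
χ² = Σ(O - E)²/E
   = (31 - 23.3)²/23.3 + (64 - 61.2)²/61.2 + (47 - 57.5)²/57.5
   = 2.545 + 0.128 + 1.917
   = 4.59
p-value = 0.1008

Since p-value > α = 0.1, we fail to reject H₀.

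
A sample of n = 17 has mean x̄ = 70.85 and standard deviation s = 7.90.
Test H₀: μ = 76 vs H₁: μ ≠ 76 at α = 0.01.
One-sample t-test:
H₀: μ = 76
H₁: μ ≠ 76
df = n - 1 = 16
t = (x̄ - μ₀) / (s/√n) = (70.85 - 76) / (7.90/√17) = -2.688
p-value = 0.0162

Since p-value > α = 0.01, we fail to reject H₀.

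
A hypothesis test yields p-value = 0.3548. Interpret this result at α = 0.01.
Since p = 0.3548 > α = 0.01, fail to reject H₀.
There is insufficient evidence to reject the null hypothesis; the result is not statistically significant at the 0.01 level.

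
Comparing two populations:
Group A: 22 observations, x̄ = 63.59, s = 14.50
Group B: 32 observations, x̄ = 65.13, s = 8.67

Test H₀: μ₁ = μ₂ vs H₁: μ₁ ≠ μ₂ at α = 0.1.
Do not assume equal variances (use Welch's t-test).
Welch's two-sample t-test:
H₀: μ₁ = μ₂
H₁: μ₁ ≠ μ₂
s₁²/n₁ = 14.50²/22 = 9.5568,  s₂²/n₂ = 8.67²/32 = 2.3490
SE = √(s₁²/n₁ + s₂²/n₂) = √(9.5568 + 2.3490) = 3.4505
df (Welch-Satterthwaite) = (s₁²/n₁ + s₂²/n₂)² / [(s₁²/n₁)²/(n₁-1) + (s₂²/n₂)²/(n₂-1)] ≈ 31.31
t = (x̄₁ - x̄₂) / SE = (63.59 - 65.13) / 3.4505 = -1.54 / 3.4505 = -0.446
p-value = 0.6584

Since p-value > α = 0.1, we fail to reject H₀.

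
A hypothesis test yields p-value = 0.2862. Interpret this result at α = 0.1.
Since p = 0.2862 > α = 0.1, fail to reject H₀.
There is insufficient evidence to reject the null hypothesis; the result is not statistically significant at the 0.1 level.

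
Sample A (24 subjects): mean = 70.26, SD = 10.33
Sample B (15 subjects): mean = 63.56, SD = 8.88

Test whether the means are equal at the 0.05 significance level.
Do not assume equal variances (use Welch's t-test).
Welch's two-sample t-test:
H₀: μ₁ = μ₂
H₁: μ₁ ≠ μ₂
s₁²/n₁ = 10.33²/24 = 4.4462,  s₂²/n₂ = 8.88²/15 = 5.2570
SE = √(s₁²/n₁ + s₂²/n₂) = √(4.4462 + 5.2570) = 3.1150
df (Welch-Satterthwaite) = (s₁²/n₁ + s₂²/n₂)² / [(s₁²/n₁)²/(n₁-1) + (s₂²/n₂)²/(n₂-1)] ≈ 33.23
t = (x̄₁ - x̄₂) / SE = (70.26 - 63.56) / 3.1150 = 6.70 / 3.1150 = 2.151
p-value = 0.0389

Since p-value < α = 0.05, we reject H₀.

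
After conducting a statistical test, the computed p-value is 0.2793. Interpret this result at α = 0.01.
Since p = 0.2793 > α = 0.01, fail to reject H₀.
There is insufficient evidence to reject the null hypothesis; the result is not statistically significant at the 0.01 level.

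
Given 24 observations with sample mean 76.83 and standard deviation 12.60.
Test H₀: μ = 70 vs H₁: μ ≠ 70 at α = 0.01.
One-sample t-test:
H₀: μ = 70
H₁: μ ≠ 70
df = n - 1 = 23
t = (x̄ - μ₀) / (s/√n) = (76.83 - 70) / (12.60/√24) = 2.656
p-value = 0.0141

Since p-value > α = 0.01, we fail to reject H₀.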